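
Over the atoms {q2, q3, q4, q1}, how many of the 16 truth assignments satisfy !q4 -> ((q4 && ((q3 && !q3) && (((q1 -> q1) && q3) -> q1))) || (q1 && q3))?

Initial set: {(!q4 -> ((q4 && ((q3 && !q3) && (((q1 -> q1) && q3) -> q1))) || (q1 && q3)))}.
(!q4 -> ((q4 && ((q3 && !q3) && (((q1 -> q1) && q3) -> q1))) || (q1 && q3))): β-rule — branch into !!q4  //  ((q4 && ((q3 && !q3) && (((q1 -> q1) && q3) -> q1))) || (q1 && q3)).
  branch 1 (add !!q4):
    ○ open, literals {q4=true}.
  branch 2 (add ((q4 && ((q3 && !q3) && (((q1 -> q1) && q3) -> q1))) || (q1 && q3))):
    ((q4 && ((q3 && !q3) && (((q1 -> q1) && q3) -> q1))) || (q1 && q3)): β-rule — branch into (q4 && ((q3 && !q3) && (((q1 -> q1) && q3) -> q1)))  //  (q1 && q3).
      branch 2.1 (add (q4 && ((q3 && !q3) && (((q1 -> q1) && q3) -> q1)))):
        (q4 && ((q3 && !q3) && (((q1 -> q1) && q3) -> q1))): α-rule — add q4, ((q3 && !q3) && (((q1 -> q1) && q3) -> q1)).
        ((q3 && !q3) && (((q1 -> q1) && q3) -> q1)): α-rule — add (q3 && !q3), (((q1 -> q1) && q3) -> q1).
        (q3 && !q3): α-rule — add q3, !q3.
        × closes — contains both q3 and !q3.
      branch 2.2 (add (q1 && q3)):
        (q1 && q3): α-rule — add q1, q3.
        ○ open, literals {q1=true, q3=true}.
1 branch closed, 2 open.
Each open branch fixes some atoms; the unmentioned ones are free. Counting distinct full assignments: branch {q4=true} (q2, q3, q1) contributes 8 new; branch {q1=true, q3=true} (q2, q4) contributes 2 new. Total: 10.

10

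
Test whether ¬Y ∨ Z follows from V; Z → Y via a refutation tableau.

No

Initial set: {V; (Z → Y); ¬(¬Y ∨ Z)}.
¬(¬Y ∨ Z): α-rule — add ¬¬Y, ¬Z.
(Z → Y): β-rule — branch into ¬Z  //  Y.
  branch 1 (add ¬Z):
    ○ open, literals {V=true, Y=true, Z=false}.
  branch 2 (add Y):
    ○ open, literals {V=true, Y=true, Z=false}.
0 branches closed, 2 open.
An open branch gives a countermodel: V=true, Y=true, Z=false (unmentioned atoms arbitrary); the premises hold there but the conclusion fails.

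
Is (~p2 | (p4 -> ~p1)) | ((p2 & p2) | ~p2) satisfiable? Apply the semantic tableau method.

Satisfiable

Initial set: {((~p2 | (p4 -> ~p1)) | ((p2 & p2) | ~p2))}.
((~p2 | (p4 -> ~p1)) | ((p2 & p2) | ~p2)): β-rule — branch into (~p2 | (p4 -> ~p1))  //  ((p2 & p2) | ~p2).
  branch 1 (add (~p2 | (p4 -> ~p1))):
    (~p2 | (p4 -> ~p1)): β-rule — branch into ~p2  //  (p4 -> ~p1).
      branch 1.1 (add ~p2):
        ○ open, literals {p2=0}.
      branch 1.2 (add (p4 -> ~p1)):
        (p4 -> ~p1): β-rule — branch into ~p4  //  ~p1.
          branch 1.2.1 (add ~p4):
            ○ open, literals {p4=0}.
          branch 1.2.2 (add ~p1):
            ○ open, literals {p1=0}.
  branch 2 (add ((p2 & p2) | ~p2)):
    ((p2 & p2) | ~p2): β-rule — branch into (p2 & p2)  //  ~p2.
      branch 2.1 (add (p2 & p2)):
        (p2 & p2): α-rule — add p2, p2.
        ○ open, literals {p2=1}.
      branch 2.2 (add ~p2):
        ○ open, literals {p2=0}.
0 branches closed, 5 open.
An open branch gives a satisfying assignment: p2=0.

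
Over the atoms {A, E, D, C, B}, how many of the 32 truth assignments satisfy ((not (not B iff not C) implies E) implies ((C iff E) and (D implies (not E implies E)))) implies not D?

Initial set: {(((not (not B iff not C) implies E) implies ((C iff E) and (D implies (not E implies E)))) implies not D)}.
(((not (not B iff not C) implies E) implies ((C iff E) and (D implies (not E implies E)))) implies not D): β-rule — branch into not ((not (not B iff not C) implies E) implies ((C iff E) and (D implies (not E implies E))))  //  not D.
  branch 1 (add not ((not (not B iff not C) implies E) implies ((C iff E) and (D implies (not E implies E))))):
    not ((not (not B iff not C) implies E) implies ((C iff E) and (D implies (not E implies E)))): α-rule — add (not (not B iff not C) implies E), not ((C iff E) and (D implies (not E implies E))).
    (not (not B iff not C) implies E): β-rule — branch into not not (not B iff not C)  //  E.
      branch 1.1 (add not not (not B iff not C)):
        not ((C iff E) and (D implies (not E implies E))): β-rule — branch into not (C iff E)  //  not (D implies (not E implies E)).
          branch 1.1.1 (add not (C iff E)):
            not not (not B iff not C): β-rule — branch into not B, not C  //  not not B, not not C.
              branch 1.1.1.1 (add not B, not C):
                not (C iff E): β-rule — branch into C, not E  //  not C, E.
                  branch 1.1.1.1.1 (add C, not E):
                    × closes — contains both C and not C.
                  branch 1.1.1.1.2 (add not C, E):
                    ○ open, literals {B=F, C=F, E=T}.
              branch 1.1.1.2 (add not not B, not not C):
                not (C iff E): β-rule — branch into C, not E  //  not C, E.
                  branch 1.1.1.2.1 (add C, not E):
                    ○ open, literals {B=T, C=T, E=F}.
                  branch 1.1.1.2.2 (add not C, E):
                    × closes — contains both C and not C.
          branch 1.1.2 (add not (D implies (not E implies E))):
            not (D implies (not E implies E)): α-rule — add D, not (not E implies E).
            not (not E implies E): α-rule — add not E, not E.
            not not (not B iff not C): β-rule — branch into not B, not C  //  not not B, not not C.
              branch 1.1.2.1 (add not B, not C):
                ○ open, literals {B=F, C=F, D=T, E=F}.
              branch 1.1.2.2 (add not not B, not not C):
                ○ open, literals {B=T, C=T, D=T, E=F}.
      branch 1.2 (add E):
        not ((C iff E) and (D implies (not E implies E))): β-rule — branch into not (C iff E)  //  not (D implies (not E implies E)).
          branch 1.2.1 (add not (C iff E)):
            not (C iff E): β-rule — branch into C, not E  //  not C, E.
              branch 1.2.1.1 (add C, not E):
                × closes — contains both E and not E.
              branch 1.2.1.2 (add not C, E):
                ○ open, literals {C=F, E=T}.
          branch 1.2.2 (add not (D implies (not E implies E))):
            not (D implies (not E implies E)): α-rule — add D, not (not E implies E).
            not (not E implies E): α-rule — add not E, not E.
            × closes — contains both E and not E.
  branch 2 (add not D):
    ○ open, literals {D=F}.
4 branches closed, 6 open.
Each open branch fixes some atoms; the unmentioned ones are free. Counting distinct full assignments: branch {B=F, C=F, E=T} (A, D) contributes 4 new; branch {B=T, C=T, E=F} (A, D) contributes 4 new; branch {B=F, C=F, D=T, E=F} (A) contributes 2 new; branch {B=T, C=T, D=T, E=F} (A) contributes 0 new; branch {C=F, E=T} (A, D, B) contributes 4 new; branch {D=F} (A, E, C, B) contributes 10 new. Total: 24.

24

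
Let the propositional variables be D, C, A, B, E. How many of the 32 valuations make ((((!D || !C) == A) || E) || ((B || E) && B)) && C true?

14

Initial set: {(((((!D || !C) == A) || E) || ((B || E) && B)) && C)}.
(((((!D || !C) == A) || E) || ((B || E) && B)) && C): α-rule — add ((((!D || !C) == A) || E) || ((B || E) && B)), C.
((((!D || !C) == A) || E) || ((B || E) && B)): β-rule — branch into (((!D || !C) == A) || E)  //  ((B || E) && B).
  branch 1 (add (((!D || !C) == A) || E)):
    (((!D || !C) == A) || E): β-rule — branch into ((!D || !C) == A)  //  E.
      branch 1.1 (add ((!D || !C) == A)):
        ((!D || !C) == A): β-rule — branch into (!D || !C), A  //  !(!D || !C), !A.
          branch 1.1.1 (add (!D || !C), A):
            (!D || !C): β-rule — branch into !D  //  !C.
              branch 1.1.1.1 (add !D):
                ○ open, literals {A=1, C=1, D=0}.
              branch 1.1.1.2 (add !C):
                × closes — contains both C and !C.
          branch 1.1.2 (add !(!D || !C), !A):
            !(!D || !C): α-rule — add !!D, !!C.
            ○ open, literals {A=0, C=1, D=1}.
      branch 1.2 (add E):
        ○ open, literals {C=1, E=1}.
  branch 2 (add ((B || E) && B)):
    ((B || E) && B): α-rule — add (B || E), B.
    (B || E): β-rule — branch into B  //  E.
      branch 2.1 (add B):
        ○ open, literals {B=1, C=1}.
      branch 2.2 (add E):
        ○ open, literals {B=1, C=1, E=1}.
1 branch closed, 5 open.
Each open branch fixes some atoms; the unmentioned ones are free. Counting distinct full assignments: branch {A=1, C=1, D=0} (B, E) contributes 4 new; branch {A=0, C=1, D=1} (B, E) contributes 4 new; branch {C=1, E=1} (D, A, B) contributes 4 new; branch {B=1, C=1} (D, A, E) contributes 2 new; branch {B=1, C=1, E=1} (D, A) contributes 0 new. Total: 14.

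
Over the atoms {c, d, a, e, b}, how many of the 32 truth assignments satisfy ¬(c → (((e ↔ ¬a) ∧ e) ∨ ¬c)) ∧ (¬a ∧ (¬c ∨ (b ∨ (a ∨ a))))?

2

Initial set: {(¬(c → (((e ↔ ¬a) ∧ e) ∨ ¬c)) ∧ (¬a ∧ (¬c ∨ (b ∨ (a ∨ a)))))}.
(¬(c → (((e ↔ ¬a) ∧ e) ∨ ¬c)) ∧ (¬a ∧ (¬c ∨ (b ∨ (a ∨ a))))): α-rule — add ¬(c → (((e ↔ ¬a) ∧ e) ∨ ¬c)), (¬a ∧ (¬c ∨ (b ∨ (a ∨ a)))).
¬(c → (((e ↔ ¬a) ∧ e) ∨ ¬c)): α-rule — add c, ¬(((e ↔ ¬a) ∧ e) ∨ ¬c).
(¬a ∧ (¬c ∨ (b ∨ (a ∨ a)))): α-rule — add ¬a, (¬c ∨ (b ∨ (a ∨ a))).
¬(((e ↔ ¬a) ∧ e) ∨ ¬c): α-rule — add ¬((e ↔ ¬a) ∧ e), ¬¬c.
(¬c ∨ (b ∨ (a ∨ a))): β-rule — branch into ¬c  //  (b ∨ (a ∨ a)).
  branch 1 (add ¬c):
    × closes — contains both c and ¬c.
  branch 2 (add (b ∨ (a ∨ a))):
    ¬((e ↔ ¬a) ∧ e): β-rule — branch into ¬(e ↔ ¬a)  //  ¬e.
      branch 2.1 (add ¬(e ↔ ¬a)):
        (b ∨ (a ∨ a)): β-rule — branch into b  //  (a ∨ a).
          branch 2.1.1 (add b):
            ¬(e ↔ ¬a): β-rule — branch into e, ¬¬a  //  ¬e, ¬a.
              branch 2.1.1.1 (add e, ¬¬a):
                × closes — contains both a and ¬a.
              branch 2.1.1.2 (add ¬e, ¬a):
                ○ open, literals {a=0, b=1, c=1, e=0}.
          branch 2.1.2 (add (a ∨ a)):
            ¬(e ↔ ¬a): β-rule — branch into e, ¬¬a  //  ¬e, ¬a.
              branch 2.1.2.1 (add e, ¬¬a):
                × closes — contains both a and ¬a.
              branch 2.1.2.2 (add ¬e, ¬a):
                (a ∨ a): β-rule — branch into a  //  a.
                  branch 2.1.2.2.1 (add a):
                    × closes — contains both a and ¬a.
                  branch 2.1.2.2.2 (add a):
                    × closes — contains both a and ¬a.
      branch 2.2 (add ¬e):
        (b ∨ (a ∨ a)): β-rule — branch into b  //  (a ∨ a).
          branch 2.2.1 (add b):
            ○ open, literals {a=0, b=1, c=1, e=0}.
          branch 2.2.2 (add (a ∨ a)):
            (a ∨ a): β-rule — branch into a  //  a.
              branch 2.2.2.1 (add a):
                × closes — contains both a and ¬a.
              branch 2.2.2.2 (add a):
                × closes — contains both a and ¬a.
7 branches closed, 2 open.
Each open branch fixes some atoms; the unmentioned ones are free. Counting distinct full assignments: branch {a=0, b=1, c=1, e=0} (d) contributes 2 new; branch {a=0, b=1, c=1, e=0} (d) contributes 0 new. Total: 2.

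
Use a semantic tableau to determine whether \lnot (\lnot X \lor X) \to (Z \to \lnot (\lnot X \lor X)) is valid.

Assume the negation and expand:
Initial set: {\lnot (\lnot (\lnot X \lor X) \to (Z \to \lnot (\lnot X \lor X)))}.
\lnot (\lnot (\lnot X \lor X) \to (Z \to \lnot (\lnot X \lor X))): α-rule — add \lnot (\lnot X \lor X), \lnot (Z \to \lnot (\lnot X \lor X)).
\lnot (\lnot X \lor X): α-rule — add \lnot \lnot X, \lnot X.
× closes — contains both X and \lnot X.
All 1 branch closes.
Every branch closed, so the negation is unsatisfiable and the formula is valid.

Valid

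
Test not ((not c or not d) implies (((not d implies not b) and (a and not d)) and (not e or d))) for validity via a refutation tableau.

Assume the negation and expand:
Initial set: {not not ((not c or not d) implies (((not d implies not b) and (a and not d)) and (not e or d)))}.
not not ((not c or not d) implies (((not d implies not b) and (a and not d)) and (not e or d))): β-rule — branch into not (not c or not d)  //  (((not d implies not b) and (a and not d)) and (not e or d)).
  branch 1 (add not (not c or not d)):
    not (not c or not d): α-rule — add not not c, not not d.
    ○ open, literals {c=1, d=1}.
  branch 2 (add (((not d implies not b) and (a and not d)) and (not e or d))):
    (((not d implies not b) and (a and not d)) and (not e or d)): α-rule — add ((not d implies not b) and (a and not d)), (not e or d).
    ((not d implies not b) and (a and not d)): α-rule — add (not d implies not b), (a and not d).
    (a and not d): α-rule — add a, not d.
    (not e or d): β-rule — branch into not e  //  d.
      branch 2.1 (add not e):
        (not d implies not b): β-rule — branch into not not d  //  not b.
          branch 2.1.1 (add not not d):
            × closes — contains both d and not d.
          branch 2.1.2 (add not b):
            ○ open, literals {a=1, b=0, d=0, e=0}.
      branch 2.2 (add d):
        × closes — contains both d and not d.
2 branches closed, 2 open.
An open branch gives a countermodel: c=1, d=1 (unmentioned atoms arbitrary); under it the original formula is false.

Not valid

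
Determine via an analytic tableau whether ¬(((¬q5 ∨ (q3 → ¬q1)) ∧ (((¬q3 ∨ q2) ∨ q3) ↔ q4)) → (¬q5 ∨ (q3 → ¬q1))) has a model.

Unsatisfiable

Initial set: {¬(((¬q5 ∨ (q3 → ¬q1)) ∧ (((¬q3 ∨ q2) ∨ q3) ↔ q4)) → (¬q5 ∨ (q3 → ¬q1)))}.
¬(((¬q5 ∨ (q3 → ¬q1)) ∧ (((¬q3 ∨ q2) ∨ q3) ↔ q4)) → (¬q5 ∨ (q3 → ¬q1))): α-rule — add ((¬q5 ∨ (q3 → ¬q1)) ∧ (((¬q3 ∨ q2) ∨ q3) ↔ q4)), ¬(¬q5 ∨ (q3 → ¬q1)).
((¬q5 ∨ (q3 → ¬q1)) ∧ (((¬q3 ∨ q2) ∨ q3) ↔ q4)): α-rule — add (¬q5 ∨ (q3 → ¬q1)), (((¬q3 ∨ q2) ∨ q3) ↔ q4).
¬(¬q5 ∨ (q3 → ¬q1)): α-rule — add ¬¬q5, ¬(q3 → ¬q1).
¬(q3 → ¬q1): α-rule — add q3, ¬¬q1.
(¬q5 ∨ (q3 → ¬q1)): β-rule — branch into ¬q5  //  (q3 → ¬q1).
  branch 1 (add ¬q5):
    × closes — contains both q5 and ¬q5.
  branch 2 (add (q3 → ¬q1)):
    (((¬q3 ∨ q2) ∨ q3) ↔ q4): β-rule — branch into ((¬q3 ∨ q2) ∨ q3), q4  //  ¬((¬q3 ∨ q2) ∨ q3), ¬q4.
      branch 2.1 (add ((¬q3 ∨ q2) ∨ q3), q4):
        (q3 → ¬q1): β-rule — branch into ¬q3  //  ¬q1.
          branch 2.1.1 (add ¬q3):
            × closes — contains both q3 and ¬q3.
          branch 2.1.2 (add ¬q1):
            × closes — contains both q1 and ¬q1.
      branch 2.2 (add ¬((¬q3 ∨ q2) ∨ q3), ¬q4):
        ¬((¬q3 ∨ q2) ∨ q3): α-rule — add ¬(¬q3 ∨ q2), ¬q3.
        × closes — contains both q3 and ¬q3.
All 4 branches close.
Every branch closed; the formula is unsatisfiable.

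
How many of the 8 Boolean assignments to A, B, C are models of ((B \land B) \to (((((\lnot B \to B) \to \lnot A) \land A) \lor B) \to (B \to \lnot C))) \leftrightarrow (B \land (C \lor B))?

Initial set: {(((B \land B) \to (((((\lnot B \to B) \to \lnot A) \land A) \lor B) \to (B \to \lnot C))) \leftrightarrow (B \land (C \lor B)))}.
(((B \land B) \to (((((\lnot B \to B) \to \lnot A) \land A) \lor B) \to (B \to \lnot C))) \leftrightarrow (B \land (C \lor B))): β-rule — branch into ((B \land B) \to (((((\lnot B \to B) \to \lnot A) \land A) \lor B) \to (B \to \lnot C))), (B \land (C \lor B))  //  \lnot ((B \land B) \to (((((\lnot B \to B) \to \lnot A) \land A) \lor B) \to (B \to \lnot C))), \lnot (B \land (C \lor B)).
  branch 1 (add ((B \land B) \to (((((\lnot B \to B) \to \lnot A) \land A) \lor B) \to (B \to \lnot C))), (B \land (C \lor B))):
    (B \land (C \lor B)): α-rule — add B, (C \lor B).
    ((B \land B) \to (((((\lnot B \to B) \to \lnot A) \land A) \lor B) \to (B \to \lnot C))): β-rule — branch into \lnot (B \land B)  //  (((((\lnot B \to B) \to \lnot A) \land A) \lor B) \to (B \to \lnot C)).
      branch 1.1 (add \lnot (B \land B)):
        (C \lor B): β-rule — branch into C  //  B.
          branch 1.1.1 (add C):
            \lnot (B \land B): β-rule — branch into \lnot B  //  \lnot B.
              branch 1.1.1.1 (add \lnot B):
                × closes — contains both B and \lnot B.
              branch 1.1.1.2 (add \lnot B):
                × closes — contains both B and \lnot B.
          branch 1.1.2 (add B):
            \lnot (B \land B): β-rule — branch into \lnot B  //  \lnot B.
              branch 1.1.2.1 (add \lnot B):
                × closes — contains both B and \lnot B.
              branch 1.1.2.2 (add \lnot B):
                × closes — contains both B and \lnot B.
      branch 1.2 (add (((((\lnot B \to B) \to \lnot A) \land A) \lor B) \to (B \to \lnot C))):
        (C \lor B): β-rule — branch into C  //  B.
          branch 1.2.1 (add C):
            (((((\lnot B \to B) \to \lnot A) \land A) \lor B) \to (B \to \lnot C)): β-rule — branch into \lnot ((((\lnot B \to B) \to \lnot A) \land A) \lor B)  //  (B \to \lnot C).
              branch 1.2.1.1 (add \lnot ((((\lnot B \to B) \to \lnot A) \land A) \lor B)):
                \lnot ((((\lnot B \to B) \to \lnot A) \land A) \lor B): α-rule — add \lnot (((\lnot B \to B) \to \lnot A) \land A), \lnot B.
                × closes — contains both B and \lnot B.
              branch 1.2.1.2 (add (B \to \lnot C)):
                (B \to \lnot C): β-rule — branch into \lnot B  //  \lnot C.
                  branch 1.2.1.2.1 (add \lnot B):
                    × closes — contains both B and \lnot B.
                  branch 1.2.1.2.2 (add \lnot C):
                    × closes — contains both C and \lnot C.
          branch 1.2.2 (add B):
            (((((\lnot B \to B) \to \lnot A) \land A) \lor B) \to (B \to \lnot C)): β-rule — branch into \lnot ((((\lnot B \to B) \to \lnot A) \land A) \lor B)  //  (B \to \lnot C).
              branch 1.2.2.1 (add \lnot ((((\lnot B \to B) \to \lnot A) \land A) \lor B)):
                \lnot ((((\lnot B \to B) \to \lnot A) \land A) \lor B): α-rule — add \lnot (((\lnot B \to B) \to \lnot A) \land A), \lnot B.
                × closes — contains both B and \lnot B.
              branch 1.2.2.2 (add (B \to \lnot C)):
                (B \to \lnot C): β-rule — branch into \lnot B  //  \lnot C.
                  branch 1.2.2.2.1 (add \lnot B):
                    × closes — contains both B and \lnot B.
                  branch 1.2.2.2.2 (add \lnot C):
                    ○ open, literals {B=T, C=F}.
  branch 2 (add \lnot ((B \land B) \to (((((\lnot B \to B) \to \lnot A) \land A) \lor B) \to (B \to \lnot C))), \lnot (B \land (C \lor B))):
    \lnot ((B \land B) \to (((((\lnot B \to B) \to \lnot A) \land A) \lor B) \to (B \to \lnot C))): α-rule — add (B \land B), \lnot (((((\lnot B \to B) \to \lnot A) \land A) \lor B) \to (B \to \lnot C)).
    (B \land B): α-rule — add B, B.
    \lnot (((((\lnot B \to B) \to \lnot A) \land A) \lor B) \to (B \to \lnot C)): α-rule — add ((((\lnot B \to B) \to \lnot A) \land A) \lor B), \lnot (B \to \lnot C).
    \lnot (B \to \lnot C): α-rule — add B, \lnot \lnot C.
    \lnot (B \land (C \lor B)): β-rule — branch into \lnot B  //  \lnot (C \lor B).
      branch 2.1 (add \lnot B):
        × closes — contains both B and \lnot B.
      branch 2.2 (add \lnot (C \lor B)):
        \lnot (C \lor B): α-rule — add \lnot C, \lnot B.
        × closes — contains both C and \lnot C.
11 branches closed, 1 open.
Each open branch fixes some atoms; the unmentioned ones are free. Counting distinct full assignments: branch {B=T, C=F} (A) contributes 2 new. Total: 2.

2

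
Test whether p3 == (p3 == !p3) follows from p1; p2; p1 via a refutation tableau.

No

Initial set: {p1; p2; p1; !(p3 == (p3 == !p3))}.
!(p3 == (p3 == !p3)): β-rule — branch into p3, !(p3 == !p3)  //  !p3, (p3 == !p3).
  branch 1 (add p3, !(p3 == !p3)):
    !(p3 == !p3): β-rule — branch into p3, !!p3  //  !p3, !p3.
      branch 1.1 (add p3, !!p3):
        ○ open, literals {p1=T, p2=T, p3=T}.
      branch 1.2 (add !p3, !p3):
        × closes — contains both p3 and !p3.
  branch 2 (add !p3, (p3 == !p3)):
    (p3 == !p3): β-rule — branch into p3, !p3  //  !p3, !!p3.
      branch 2.1 (add p3, !p3):
        × closes — contains both p3 and !p3.
      branch 2.2 (add !p3, !!p3):
        × closes — contains both p3 and !p3.
3 branches closed, 1 open.
An open branch gives a countermodel: p1=T, p2=T, p3=T (unmentioned atoms arbitrary); the premises hold there but the conclusion fails.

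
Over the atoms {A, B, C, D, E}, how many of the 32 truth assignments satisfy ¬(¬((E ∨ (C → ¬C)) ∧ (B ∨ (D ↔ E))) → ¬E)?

Initial set: {¬(¬((E ∨ (C → ¬C)) ∧ (B ∨ (D ↔ E))) → ¬E)}.
¬(¬((E ∨ (C → ¬C)) ∧ (B ∨ (D ↔ E))) → ¬E): α-rule — add ¬((E ∨ (C → ¬C)) ∧ (B ∨ (D ↔ E))), ¬¬E.
¬((E ∨ (C → ¬C)) ∧ (B ∨ (D ↔ E))): β-rule — branch into ¬(E ∨ (C → ¬C))  //  ¬(B ∨ (D ↔ E)).
  branch 1 (add ¬(E ∨ (C → ¬C))):
    ¬(E ∨ (C → ¬C)): α-rule — add ¬E, ¬(C → ¬C).
    × closes — contains both E and ¬E.
  branch 2 (add ¬(B ∨ (D ↔ E))):
    ¬(B ∨ (D ↔ E)): α-rule — add ¬B, ¬(D ↔ E).
    ¬(D ↔ E): β-rule — branch into D, ¬E  //  ¬D, E.
      branch 2.1 (add D, ¬E):
        × closes — contains both E and ¬E.
      branch 2.2 (add ¬D, E):
        ○ open, literals {B=false, D=false, E=true}.
2 branches closed, 1 open.
Each open branch fixes some atoms; the unmentioned ones are free. Counting distinct full assignments: branch {B=false, D=false, E=true} (A, C) contributes 4 new. Total: 4.

4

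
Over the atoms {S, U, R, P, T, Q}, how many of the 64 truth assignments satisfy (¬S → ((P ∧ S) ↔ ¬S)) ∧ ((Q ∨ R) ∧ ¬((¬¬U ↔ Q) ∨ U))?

8

Initial set: {T ((¬S → ((P ∧ S) ↔ ¬S)) ∧ ((Q ∨ R) ∧ ¬((¬¬U ↔ Q) ∨ U)))}.
T ((¬S → ((P ∧ S) ↔ ¬S)) ∧ ((Q ∨ R) ∧ ¬((¬¬U ↔ Q) ∨ U))): α-rule — add T (¬S → ((P ∧ S) ↔ ¬S)), T ((Q ∨ R) ∧ ¬((¬¬U ↔ Q) ∨ U)).
T ((Q ∨ R) ∧ ¬((¬¬U ↔ Q) ∨ U)): α-rule — add T (Q ∨ R), T ¬((¬¬U ↔ Q) ∨ U).
T ¬((¬¬U ↔ Q) ∨ U): α-rule — add F (¬¬U ↔ Q), F U.
T (¬S → ((P ∧ S) ↔ ¬S)): β-rule — branch into F ¬S  //  T ((P ∧ S) ↔ ¬S).
  branch 1 (add F ¬S):
    T (Q ∨ R): β-rule — branch into T Q  //  T R.
      branch 1.1 (add T Q):
        F (¬¬U ↔ Q): β-rule — branch into T ¬¬U, F Q  //  F ¬¬U, T Q.
          branch 1.1.1 (add T ¬¬U, F Q):
            × closes — contains both Q and ¬Q.
          branch 1.1.2 (add F ¬¬U, T Q):
            F ¬¬U: drop double negation, giving F U.
            ○ open, literals {Q=true, S=true, U=false}.
      branch 1.2 (add T R):
        F (¬¬U ↔ Q): β-rule — branch into T ¬¬U, F Q  //  F ¬¬U, T Q.
          branch 1.2.1 (add T ¬¬U, F Q):
            T ¬¬U: drop double negation, giving T U.
            × closes — contains both U and ¬U.
          branch 1.2.2 (add F ¬¬U, T Q):
            F ¬¬U: drop double negation, giving F U.
            ○ open, literals {Q=true, R=true, S=true, U=false}.
  branch 2 (add T ((P ∧ S) ↔ ¬S)):
    T (Q ∨ R): β-rule — branch into T Q  //  T R.
      branch 2.1 (add T Q):
        F (¬¬U ↔ Q): β-rule — branch into T ¬¬U, F Q  //  F ¬¬U, T Q.
          branch 2.1.1 (add T ¬¬U, F Q):
            × closes — contains both Q and ¬Q.
          branch 2.1.2 (add F ¬¬U, T Q):
            F ¬¬U: drop double negation, giving F U.
            T ((P ∧ S) ↔ ¬S): β-rule — branch into T (P ∧ S), T ¬S  //  F (P ∧ S), F ¬S.
              branch 2.1.2.1 (add T (P ∧ S), T ¬S):
                T (P ∧ S): α-rule — add T P, T S.
                × closes — contains both S and ¬S.
              branch 2.1.2.2 (add F (P ∧ S), F ¬S):
                F (P ∧ S): β-rule — branch into F P  //  F S.
                  branch 2.1.2.2.1 (add F P):
                    ○ open, literals {P=false, Q=true, S=true, U=false}.
                  branch 2.1.2.2.2 (add F S):
                    × closes — contains both S and ¬S.
      branch 2.2 (add T R):
        F (¬¬U ↔ Q): β-rule — branch into T ¬¬U, F Q  //  F ¬¬U, T Q.
          branch 2.2.1 (add T ¬¬U, F Q):
            T ¬¬U: drop double negation, giving T U.
            × closes — contains both U and ¬U.
          branch 2.2.2 (add F ¬¬U, T Q):
            F ¬¬U: drop double negation, giving F U.
            T ((P ∧ S) ↔ ¬S): β-rule — branch into T (P ∧ S), T ¬S  //  F (P ∧ S), F ¬S.
              branch 2.2.2.1 (add T (P ∧ S), T ¬S):
                T (P ∧ S): α-rule — add T P, T S.
                × closes — contains both S and ¬S.
              branch 2.2.2.2 (add F (P ∧ S), F ¬S):
                F (P ∧ S): β-rule — branch into F P  //  F S.
                  branch 2.2.2.2.1 (add F P):
                    ○ open, literals {P=false, Q=true, R=true, S=true, U=false}.
                  branch 2.2.2.2.2 (add F S):
                    × closes — contains both S and ¬S.
8 branches closed, 4 open.
Each open branch fixes some atoms; the unmentioned ones are free. Counting distinct full assignments: branch {Q=true, S=true, U=false} (R, P, T) contributes 8 new; branch {Q=true, R=true, S=true, U=false} (P, T) contributes 0 new; branch {P=false, Q=true, S=true, U=false} (R, T) contributes 0 new; branch {P=false, Q=true, R=true, S=true, U=false} (T) contributes 0 new. Total: 8.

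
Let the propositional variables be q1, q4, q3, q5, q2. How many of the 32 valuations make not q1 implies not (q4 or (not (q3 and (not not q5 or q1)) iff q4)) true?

Initial set: {T (not q1 implies not (q4 or (not (q3 and (not not q5 or q1)) iff q4)))}.
T (not q1 implies not (q4 or (not (q3 and (not not q5 or q1)) iff q4))): β-rule — branch into F not q1  //  T not (q4 or (not (q3 and (not not q5 or q1)) iff q4)).
  branch 1 (add F not q1):
    ○ open, literals {q1=T}.
  branch 2 (add T not (q4 or (not (q3 and (not not q5 or q1)) iff q4))):
    T not (q4 or (not (q3 and (not not q5 or q1)) iff q4)): α-rule — add F q4, F (not (q3 and (not not q5 or q1)) iff q4).
    F (not (q3 and (not not q5 or q1)) iff q4): β-rule — branch into T not (q3 and (not not q5 or q1)), F q4  //  F not (q3 and (not not q5 or q1)), T q4.
      branch 2.1 (add T not (q3 and (not not q5 or q1)), F q4):
        T not (q3 and (not not q5 or q1)): β-rule — branch into F q3  //  F (not not q5 or q1).
          branch 2.1.1 (add F q3):
            ○ open, literals {q3=F, q4=F}.
          branch 2.1.2 (add F (not not q5 or q1)):
            F (not not q5 or q1): α-rule — add F not not q5, F q1.
            F not not q5: drop double negation, giving F q5.
            ○ open, literals {q1=F, q4=F, q5=F}.
      branch 2.2 (add F not (q3 and (not not q5 or q1)), T q4):
        × closes — contains both q4 and not q4.
1 branch closed, 3 open.
Each open branch fixes some atoms; the unmentioned ones are free. Counting distinct full assignments: branch {q1=T} (q4, q3, q5, q2) contributes 16 new; branch {q3=F, q4=F} (q1, q5, q2) contributes 4 new; branch {q1=F, q4=F, q5=F} (q3, q2) contributes 2 new. Total: 22.

22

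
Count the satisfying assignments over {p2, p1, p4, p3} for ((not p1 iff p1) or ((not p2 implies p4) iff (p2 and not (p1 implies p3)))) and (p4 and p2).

Initial set: {(((not p1 iff p1) or ((not p2 implies p4) iff (p2 and not (p1 implies p3)))) and (p4 and p2))}.
(((not p1 iff p1) or ((not p2 implies p4) iff (p2 and not (p1 implies p3)))) and (p4 and p2)): α-rule — add ((not p1 iff p1) or ((not p2 implies p4) iff (p2 and not (p1 implies p3)))), (p4 and p2).
(p4 and p2): α-rule — add p4, p2.
((not p1 iff p1) or ((not p2 implies p4) iff (p2 and not (p1 implies p3)))): β-rule — branch into (not p1 iff p1)  //  ((not p2 implies p4) iff (p2 and not (p1 implies p3))).
  branch 1 (add (not p1 iff p1)):
    (not p1 iff p1): β-rule — branch into not p1, p1  //  not not p1, not p1.
      branch 1.1 (add not p1, p1):
        × closes — contains both p1 and not p1.
      branch 1.2 (add not not p1, not p1):
        × closes — contains both p1 and not p1.
  branch 2 (add ((not p2 implies p4) iff (p2 and not (p1 implies p3)))):
    ((not p2 implies p4) iff (p2 and not (p1 implies p3))): β-rule — branch into (not p2 implies p4), (p2 and not (p1 implies p3))  //  not (not p2 implies p4), not (p2 and not (p1 implies p3)).
      branch 2.1 (add (not p2 implies p4), (p2 and not (p1 implies p3))):
        (p2 and not (p1 implies p3)): α-rule — add p2, not (p1 implies p3).
        not (p1 implies p3): α-rule — add p1, not p3.
        (not p2 implies p4): β-rule — branch into not not p2  //  p4.
          branch 2.1.1 (add not not p2):
            ○ open, literals {p1=T, p2=T, p3=F, p4=T}.
          branch 2.1.2 (add p4):
            ○ open, literals {p1=T, p2=T, p3=F, p4=T}.
      branch 2.2 (add not (not p2 implies p4), not (p2 and not (p1 implies p3))):
        not (not p2 implies p4): α-rule — add not p2, not p4.
        × closes — contains both p2 and not p2.
3 branches closed, 2 open.
Each open branch fixes some atoms; the unmentioned ones are free. Counting distinct full assignments: branch {p1=T, p2=T, p3=F, p4=T} (none free) contributes 1 new; branch {p1=T, p2=T, p3=F, p4=T} (none free) contributes 0 new. Total: 1.

1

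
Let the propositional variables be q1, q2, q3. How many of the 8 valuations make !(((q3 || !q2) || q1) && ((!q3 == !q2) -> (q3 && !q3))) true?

5

Initial set: {T !(((q3 || !q2) || q1) && ((!q3 == !q2) -> (q3 && !q3)))}.
T !(((q3 || !q2) || q1) && ((!q3 == !q2) -> (q3 && !q3))): β-rule — branch into F ((q3 || !q2) || q1)  //  F ((!q3 == !q2) -> (q3 && !q3)).
  branch 1 (add F ((q3 || !q2) || q1)):
    F ((q3 || !q2) || q1): α-rule — add F (q3 || !q2), F q1.
    F (q3 || !q2): α-rule — add F q3, F !q2.
    ○ open, literals {q1=0, q2=1, q3=0}.
  branch 2 (add F ((!q3 == !q2) -> (q3 && !q3))):
    F ((!q3 == !q2) -> (q3 && !q3)): α-rule — add T (!q3 == !q2), F (q3 && !q3).
    T (!q3 == !q2): β-rule — branch into T !q3, T !q2  //  F !q3, F !q2.
      branch 2.1 (add T !q3, T !q2):
        F (q3 && !q3): β-rule — branch into F q3  //  F !q3.
          branch 2.1.1 (add F q3):
            ○ open, literals {q2=0, q3=0}.
          branch 2.1.2 (add F !q3):
            × closes — contains both q3 and !q3.
      branch 2.2 (add F !q3, F !q2):
        F (q3 && !q3): β-rule — branch into F q3  //  F !q3.
          branch 2.2.1 (add F q3):
            × closes — contains both q3 and !q3.
          branch 2.2.2 (add F !q3):
            ○ open, literals {q2=1, q3=1}.
2 branches closed, 3 open.
Each open branch fixes some atoms; the unmentioned ones are free. Counting distinct full assignments: branch {q1=0, q2=1, q3=0} (none free) contributes 1 new; branch {q2=0, q3=0} (q1) contributes 2 new; branch {q2=1, q3=1} (q1) contributes 2 new. Total: 5.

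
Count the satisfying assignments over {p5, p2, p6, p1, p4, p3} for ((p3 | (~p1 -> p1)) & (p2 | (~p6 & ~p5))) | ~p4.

Initial set: {(((p3 | (~p1 -> p1)) & (p2 | (~p6 & ~p5))) | ~p4)}.
(((p3 | (~p1 -> p1)) & (p2 | (~p6 & ~p5))) | ~p4): β-rule — branch into ((p3 | (~p1 -> p1)) & (p2 | (~p6 & ~p5)))  //  ~p4.
  branch 1 (add ((p3 | (~p1 -> p1)) & (p2 | (~p6 & ~p5)))):
    ((p3 | (~p1 -> p1)) & (p2 | (~p6 & ~p5))): α-rule — add (p3 | (~p1 -> p1)), (p2 | (~p6 & ~p5)).
    (p3 | (~p1 -> p1)): β-rule — branch into p3  //  (~p1 -> p1).
      branch 1.1 (add p3):
        (p2 | (~p6 & ~p5)): β-rule — branch into p2  //  (~p6 & ~p5).
          branch 1.1.1 (add p2):
            ○ open, literals {p2=1, p3=1}.
          branch 1.1.2 (add (~p6 & ~p5)):
            (~p6 & ~p5): α-rule — add ~p6, ~p5.
            ○ open, literals {p3=1, p5=0, p6=0}.
      branch 1.2 (add (~p1 -> p1)):
        (p2 | (~p6 & ~p5)): β-rule — branch into p2  //  (~p6 & ~p5).
          branch 1.2.1 (add p2):
            (~p1 -> p1): β-rule — branch into ~~p1  //  p1.
              branch 1.2.1.1 (add ~~p1):
                ○ open, literals {p1=1, p2=1}.
              branch 1.2.1.2 (add p1):
                ○ open, literals {p1=1, p2=1}.
          branch 1.2.2 (add (~p6 & ~p5)):
            (~p6 & ~p5): α-rule — add ~p6, ~p5.
            (~p1 -> p1): β-rule — branch into ~~p1  //  p1.
              branch 1.2.2.1 (add ~~p1):
                ○ open, literals {p1=1, p5=0, p6=0}.
              branch 1.2.2.2 (add p1):
                ○ open, literals {p1=1, p5=0, p6=0}.
  branch 2 (add ~p4):
    ○ open, literals {p4=0}.
0 branches closed, 7 open.
Each open branch fixes some atoms; the unmentioned ones are free. Counting distinct full assignments: branch {p2=1, p3=1} (p5, p6, p1, p4) contributes 16 new; branch {p3=1, p5=0, p6=0} (p2, p1, p4) contributes 4 new; branch {p1=1, p2=1} (p5, p6, p4, p3) contributes 8 new; branch {p1=1, p2=1} (p5, p6, p4, p3) contributes 0 new; branch {p1=1, p5=0, p6=0} (p2, p4, p3) contributes 2 new; branch {p1=1, p5=0, p6=0} (p2, p4, p3) contributes 0 new; branch {p4=0} (p5, p2, p6, p1, p3) contributes 17 new. Total: 47.

47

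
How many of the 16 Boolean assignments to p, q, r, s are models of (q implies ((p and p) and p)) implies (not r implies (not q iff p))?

Initial set: {((q implies ((p and p) and p)) implies (not r implies (not q iff p)))}.
((q implies ((p and p) and p)) implies (not r implies (not q iff p))): β-rule — branch into not (q implies ((p and p) and p))  //  (not r implies (not q iff p)).
  branch 1 (add not (q implies ((p and p) and p))):
    not (q implies ((p and p) and p)): α-rule — add q, not ((p and p) and p).
    not ((p and p) and p): β-rule — branch into not (p and p)  //  not p.
      branch 1.1 (add not (p and p)):
        not (p and p): β-rule — branch into not p  //  not p.
          branch 1.1.1 (add not p):
            ○ open, literals {p=false, q=true}.
          branch 1.1.2 (add not p):
            ○ open, literals {p=false, q=true}.
      branch 1.2 (add not p):
        ○ open, literals {p=false, q=true}.
  branch 2 (add (not r implies (not q iff p))):
    (not r implies (not q iff p)): β-rule — branch into not not r  //  (not q iff p).
      branch 2.1 (add not not r):
        ○ open, literals {r=true}.
      branch 2.2 (add (not q iff p)):
        (not q iff p): β-rule — branch into not q, p  //  not not q, not p.
          branch 2.2.1 (add not q, p):
            ○ open, literals {p=true, q=false}.
          branch 2.2.2 (add not not q, not p):
            ○ open, literals {p=false, q=true}.
0 branches closed, 6 open.
Each open branch fixes some atoms; the unmentioned ones are free. Counting distinct full assignments: branch {p=false, q=true} (r, s) contributes 4 new; branch {p=false, q=true} (r, s) contributes 0 new; branch {p=false, q=true} (r, s) contributes 0 new; branch {r=true} (p, q, s) contributes 6 new; branch {p=true, q=false} (r, s) contributes 2 new; branch {p=false, q=true} (r, s) contributes 0 new. Total: 12.

12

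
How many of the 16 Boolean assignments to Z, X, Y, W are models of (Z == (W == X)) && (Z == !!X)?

Initial set: {((Z == (W == X)) && (Z == !!X))}.
((Z == (W == X)) && (Z == !!X)): α-rule — add (Z == (W == X)), (Z == !!X).
(Z == (W == X)): β-rule — branch into Z, (W == X)  //  !Z, !(W == X).
  branch 1 (add Z, (W == X)):
    (Z == !!X): β-rule — branch into Z, !!X  //  !Z, !!!X.
      branch 1.1 (add Z, !!X):
        !!X: drop double negation, giving X.
        (W == X): β-rule — branch into W, X  //  !W, !X.
          branch 1.1.1 (add W, X):
            ○ open, literals {W=true, X=true, Z=true}.
          branch 1.1.2 (add !W, !X):
            × closes — contains both X and !X.
      branch 1.2 (add !Z, !!!X):
        × closes — contains both Z and !Z.
  branch 2 (add !Z, !(W == X)):
    (Z == !!X): β-rule — branch into Z, !!X  //  !Z, !!!X.
      branch 2.1 (add Z, !!X):
        × closes — contains both Z and !Z.
      branch 2.2 (add !Z, !!!X):
        !!!X: drop double negation, giving !X.
        !(W == X): β-rule — branch into W, !X  //  !W, X.
          branch 2.2.1 (add W, !X):
            ○ open, literals {W=true, X=false, Z=false}.
          branch 2.2.2 (add !W, X):
            × closes — contains both X and !X.
4 branches closed, 2 open.
Each open branch fixes some atoms; the unmentioned ones are free. Counting distinct full assignments: branch {W=true, X=true, Z=true} (Y) contributes 2 new; branch {W=true, X=false, Z=false} (Y) contributes 2 new. Total: 4.

4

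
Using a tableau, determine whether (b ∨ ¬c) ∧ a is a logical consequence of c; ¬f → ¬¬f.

Initial set: {c; (¬f → ¬¬f); ¬((b ∨ ¬c) ∧ a)}.
(¬f → ¬¬f): β-rule — branch into ¬¬f  //  ¬¬f.
  branch 1 (add ¬¬f):
    ¬((b ∨ ¬c) ∧ a): β-rule — branch into ¬(b ∨ ¬c)  //  ¬a.
      branch 1.1 (add ¬(b ∨ ¬c)):
        ¬(b ∨ ¬c): α-rule — add ¬b, ¬¬c.
        ○ open, literals {b=F, c=T, f=T}.
      branch 1.2 (add ¬a):
        ○ open, literals {a=F, c=T, f=T}.
  branch 2 (add ¬¬f):
    ¬¬f: drop double negation, giving f.
    ¬((b ∨ ¬c) ∧ a): β-rule — branch into ¬(b ∨ ¬c)  //  ¬a.
      branch 2.1 (add ¬(b ∨ ¬c)):
        ¬(b ∨ ¬c): α-rule — add ¬b, ¬¬c.
        ○ open, literals {b=F, c=T, f=T}.
      branch 2.2 (add ¬a):
        ○ open, literals {a=F, c=T, f=T}.
0 branches closed, 4 open.
An open branch gives a countermodel: b=F, c=T, f=T (unmentioned atoms arbitrary); the premises hold there but the conclusion fails.

No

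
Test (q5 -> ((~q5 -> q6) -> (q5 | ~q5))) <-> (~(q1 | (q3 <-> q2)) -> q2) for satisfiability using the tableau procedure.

Satisfiable

Initial set: {T ((q5 -> ((~q5 -> q6) -> (q5 | ~q5))) <-> (~(q1 | (q3 <-> q2)) -> q2))}.
T ((q5 -> ((~q5 -> q6) -> (q5 | ~q5))) <-> (~(q1 | (q3 <-> q2)) -> q2)): β-rule — branch into T (q5 -> ((~q5 -> q6) -> (q5 | ~q5))), T (~(q1 | (q3 <-> q2)) -> q2)  //  F (q5 -> ((~q5 -> q6) -> (q5 | ~q5))), F (~(q1 | (q3 <-> q2)) -> q2).
  branch 1 (add T (q5 -> ((~q5 -> q6) -> (q5 | ~q5))), T (~(q1 | (q3 <-> q2)) -> q2)):
    T (q5 -> ((~q5 -> q6) -> (q5 | ~q5))): β-rule — branch into F q5  //  T ((~q5 -> q6) -> (q5 | ~q5)).
      branch 1.1 (add F q5):
        T (~(q1 | (q3 <-> q2)) -> q2): β-rule — branch into F ~(q1 | (q3 <-> q2))  //  T q2.
          branch 1.1.1 (add F ~(q1 | (q3 <-> q2))):
            F ~(q1 | (q3 <-> q2)): β-rule — branch into T q1  //  T (q3 <-> q2).
              branch 1.1.1.1 (add T q1):
                ○ open, literals {q1=1, q5=0}.
              branch 1.1.1.2 (add T (q3 <-> q2)):
                T (q3 <-> q2): β-rule — branch into T q3, T q2  //  F q3, F q2.
                  branch 1.1.1.2.1 (add T q3, T q2):
                    ○ open, literals {q2=1, q3=1, q5=0}.
                  branch 1.1.1.2.2 (add F q3, F q2):
                    ○ open, literals {q2=0, q3=0, q5=0}.
          branch 1.1.2 (add T q2):
            ○ open, literals {q2=1, q5=0}.
      branch 1.2 (add T ((~q5 -> q6) -> (q5 | ~q5))):
        T (~(q1 | (q3 <-> q2)) -> q2): β-rule — branch into F ~(q1 | (q3 <-> q2))  //  T q2.
          branch 1.2.1 (add F ~(q1 | (q3 <-> q2))):
            T ((~q5 -> q6) -> (q5 | ~q5)): β-rule — branch into F (~q5 -> q6)  //  T (q5 | ~q5).
              branch 1.2.1.1 (add F (~q5 -> q6)):
                F (~q5 -> q6): α-rule — add T ~q5, F q6.
                F ~(q1 | (q3 <-> q2)): β-rule — branch into T q1  //  T (q3 <-> q2).
                  branch 1.2.1.1.1 (add T q1):
                    ○ open, literals {q1=1, q5=0, q6=0}.
                  branch 1.2.1.1.2 (add T (q3 <-> q2)):
                    T (q3 <-> q2): β-rule — branch into T q3, T q2  //  F q3, F q2.
                      branch 1.2.1.1.2.1 (add T q3, T q2):
                        ○ open, literals {q2=1, q3=1, q5=0, q6=0}.
                      branch 1.2.1.1.2.2 (add F q3, F q2):
                        ○ open, literals {q2=0, q3=0, q5=0, q6=0}.
              branch 1.2.1.2 (add T (q5 | ~q5)):
                F ~(q1 | (q3 <-> q2)): β-rule — branch into T q1  //  T (q3 <-> q2).
                  branch 1.2.1.2.1 (add T q1):
                    T (q5 | ~q5): β-rule — branch into T q5  //  T ~q5.
                      branch 1.2.1.2.1.1 (add T q5):
                        ○ open, literals {q1=1, q5=1}.
                      branch 1.2.1.2.1.2 (add T ~q5):
                        ○ open, literals {q1=1, q5=0}.
                  branch 1.2.1.2.2 (add T (q3 <-> q2)):
                    T (q5 | ~q5): β-rule — branch into T q5  //  T ~q5.
                      branch 1.2.1.2.2.1 (add T q5):
                        T (q3 <-> q2): β-rule — branch into T q3, T q2  //  F q3, F q2.
                          branch 1.2.1.2.2.1.1 (add T q3, T q2):
                            ○ open, literals {q2=1, q3=1, q5=1}.
                          branch 1.2.1.2.2.1.2 (add F q3, F q2):
                            ○ open, literals {q2=0, q3=0, q5=1}.
                      branch 1.2.1.2.2.2 (add T ~q5):
                        T (q3 <-> q2): β-rule — branch into T q3, T q2  //  F q3, F q2.
                          branch 1.2.1.2.2.2.1 (add T q3, T q2):
                            ○ open, literals {q2=1, q3=1, q5=0}.
                          branch 1.2.1.2.2.2.2 (add F q3, F q2):
                            ○ open, literals {q2=0, q3=0, q5=0}.
          branch 1.2.2 (add T q2):
            T ((~q5 -> q6) -> (q5 | ~q5)): β-rule — branch into F (~q5 -> q6)  //  T (q5 | ~q5).
              branch 1.2.2.1 (add F (~q5 -> q6)):
                F (~q5 -> q6): α-rule — add T ~q5, F q6.
                ○ open, literals {q2=1, q5=0, q6=0}.
              branch 1.2.2.2 (add T (q5 | ~q5)):
                T (q5 | ~q5): β-rule — branch into T q5  //  T ~q5.
                  branch 1.2.2.2.1 (add T q5):
                    ○ open, literals {q2=1, q5=1}.
                  branch 1.2.2.2.2 (add T ~q5):
                    ○ open, literals {q2=1, q5=0}.
  branch 2 (add F (q5 -> ((~q5 -> q6) -> (q5 | ~q5))), F (~(q1 | (q3 <-> q2)) -> q2)):
    F (q5 -> ((~q5 -> q6) -> (q5 | ~q5))): α-rule — add T q5, F ((~q5 -> q6) -> (q5 | ~q5)).
    F (~(q1 | (q3 <-> q2)) -> q2): α-rule — add T ~(q1 | (q3 <-> q2)), F q2.
    F ((~q5 -> q6) -> (q5 | ~q5)): α-rule — add T (~q5 -> q6), F (q5 | ~q5).
    T ~(q1 | (q3 <-> q2)): α-rule — add F q1, F (q3 <-> q2).
    F (q5 | ~q5): α-rule — add F q5, F ~q5.
    × closes — contains both q5 and ~q5.
1 branch closed, 16 open.
An open branch gives a satisfying assignment: q1=1, q5=0.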